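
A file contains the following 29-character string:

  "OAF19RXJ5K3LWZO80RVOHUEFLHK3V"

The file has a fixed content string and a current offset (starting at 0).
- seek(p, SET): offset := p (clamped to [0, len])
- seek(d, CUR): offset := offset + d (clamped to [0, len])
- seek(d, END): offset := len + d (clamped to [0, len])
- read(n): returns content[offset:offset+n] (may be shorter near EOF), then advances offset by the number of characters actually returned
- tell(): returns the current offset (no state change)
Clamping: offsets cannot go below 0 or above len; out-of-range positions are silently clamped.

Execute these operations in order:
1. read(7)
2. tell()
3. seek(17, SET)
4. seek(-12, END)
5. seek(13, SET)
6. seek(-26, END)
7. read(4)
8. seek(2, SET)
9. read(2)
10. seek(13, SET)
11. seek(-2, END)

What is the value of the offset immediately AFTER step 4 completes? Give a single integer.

After 1 (read(7)): returned 'OAF19RX', offset=7
After 2 (tell()): offset=7
After 3 (seek(17, SET)): offset=17
After 4 (seek(-12, END)): offset=17

Answer: 17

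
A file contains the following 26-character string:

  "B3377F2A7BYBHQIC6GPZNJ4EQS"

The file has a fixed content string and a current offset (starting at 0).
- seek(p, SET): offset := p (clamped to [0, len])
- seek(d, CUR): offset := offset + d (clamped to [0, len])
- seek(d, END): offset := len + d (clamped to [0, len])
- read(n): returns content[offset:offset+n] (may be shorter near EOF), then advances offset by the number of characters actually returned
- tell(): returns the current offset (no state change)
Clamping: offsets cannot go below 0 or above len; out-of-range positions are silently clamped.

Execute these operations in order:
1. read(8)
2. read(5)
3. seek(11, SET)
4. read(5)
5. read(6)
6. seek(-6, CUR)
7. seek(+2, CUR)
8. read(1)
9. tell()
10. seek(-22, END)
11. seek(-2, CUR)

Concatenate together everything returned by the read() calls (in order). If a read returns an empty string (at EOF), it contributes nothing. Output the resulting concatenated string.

After 1 (read(8)): returned 'B3377F2A', offset=8
After 2 (read(5)): returned '7BYBH', offset=13
After 3 (seek(11, SET)): offset=11
After 4 (read(5)): returned 'BHQIC', offset=16
After 5 (read(6)): returned '6GPZNJ', offset=22
After 6 (seek(-6, CUR)): offset=16
After 7 (seek(+2, CUR)): offset=18
After 8 (read(1)): returned 'P', offset=19
After 9 (tell()): offset=19
After 10 (seek(-22, END)): offset=4
After 11 (seek(-2, CUR)): offset=2

Answer: B3377F2A7BYBHBHQIC6GPZNJP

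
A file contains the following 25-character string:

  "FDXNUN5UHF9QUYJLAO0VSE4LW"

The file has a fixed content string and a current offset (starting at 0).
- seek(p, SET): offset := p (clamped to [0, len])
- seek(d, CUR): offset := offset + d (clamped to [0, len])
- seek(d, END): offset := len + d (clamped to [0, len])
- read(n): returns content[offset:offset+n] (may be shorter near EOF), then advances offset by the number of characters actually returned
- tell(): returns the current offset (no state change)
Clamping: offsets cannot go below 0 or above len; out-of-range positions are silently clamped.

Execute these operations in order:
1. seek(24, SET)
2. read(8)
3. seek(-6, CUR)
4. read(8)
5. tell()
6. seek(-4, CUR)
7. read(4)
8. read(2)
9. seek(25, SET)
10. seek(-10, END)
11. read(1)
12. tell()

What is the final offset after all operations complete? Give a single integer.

After 1 (seek(24, SET)): offset=24
After 2 (read(8)): returned 'W', offset=25
After 3 (seek(-6, CUR)): offset=19
After 4 (read(8)): returned 'VSE4LW', offset=25
After 5 (tell()): offset=25
After 6 (seek(-4, CUR)): offset=21
After 7 (read(4)): returned 'E4LW', offset=25
After 8 (read(2)): returned '', offset=25
After 9 (seek(25, SET)): offset=25
After 10 (seek(-10, END)): offset=15
After 11 (read(1)): returned 'L', offset=16
After 12 (tell()): offset=16

Answer: 16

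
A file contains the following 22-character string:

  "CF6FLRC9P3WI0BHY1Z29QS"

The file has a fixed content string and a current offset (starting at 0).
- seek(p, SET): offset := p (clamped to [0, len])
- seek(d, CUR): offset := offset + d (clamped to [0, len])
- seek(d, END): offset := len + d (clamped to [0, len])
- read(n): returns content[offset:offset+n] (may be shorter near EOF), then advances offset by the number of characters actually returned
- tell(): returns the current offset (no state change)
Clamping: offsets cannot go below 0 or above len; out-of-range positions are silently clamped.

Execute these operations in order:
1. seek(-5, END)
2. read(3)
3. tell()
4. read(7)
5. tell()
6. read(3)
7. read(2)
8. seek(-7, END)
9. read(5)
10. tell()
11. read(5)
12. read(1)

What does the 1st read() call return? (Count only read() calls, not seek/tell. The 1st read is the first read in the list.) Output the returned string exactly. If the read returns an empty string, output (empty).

Answer: Z29

Derivation:
After 1 (seek(-5, END)): offset=17
After 2 (read(3)): returned 'Z29', offset=20
After 3 (tell()): offset=20
After 4 (read(7)): returned 'QS', offset=22
After 5 (tell()): offset=22
After 6 (read(3)): returned '', offset=22
After 7 (read(2)): returned '', offset=22
After 8 (seek(-7, END)): offset=15
After 9 (read(5)): returned 'Y1Z29', offset=20
After 10 (tell()): offset=20
After 11 (read(5)): returned 'QS', offset=22
After 12 (read(1)): returned '', offset=22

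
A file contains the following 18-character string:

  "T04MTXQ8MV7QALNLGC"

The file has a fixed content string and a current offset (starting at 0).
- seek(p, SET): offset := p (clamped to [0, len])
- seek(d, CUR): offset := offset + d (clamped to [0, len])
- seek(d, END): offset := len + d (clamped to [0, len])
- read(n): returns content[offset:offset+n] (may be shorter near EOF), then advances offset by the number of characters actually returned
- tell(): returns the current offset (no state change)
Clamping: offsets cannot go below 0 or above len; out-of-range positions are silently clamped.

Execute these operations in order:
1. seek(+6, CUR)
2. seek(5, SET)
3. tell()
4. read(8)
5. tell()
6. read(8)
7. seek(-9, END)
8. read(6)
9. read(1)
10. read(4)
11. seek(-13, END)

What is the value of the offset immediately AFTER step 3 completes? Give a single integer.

Answer: 5

Derivation:
After 1 (seek(+6, CUR)): offset=6
After 2 (seek(5, SET)): offset=5
After 3 (tell()): offset=5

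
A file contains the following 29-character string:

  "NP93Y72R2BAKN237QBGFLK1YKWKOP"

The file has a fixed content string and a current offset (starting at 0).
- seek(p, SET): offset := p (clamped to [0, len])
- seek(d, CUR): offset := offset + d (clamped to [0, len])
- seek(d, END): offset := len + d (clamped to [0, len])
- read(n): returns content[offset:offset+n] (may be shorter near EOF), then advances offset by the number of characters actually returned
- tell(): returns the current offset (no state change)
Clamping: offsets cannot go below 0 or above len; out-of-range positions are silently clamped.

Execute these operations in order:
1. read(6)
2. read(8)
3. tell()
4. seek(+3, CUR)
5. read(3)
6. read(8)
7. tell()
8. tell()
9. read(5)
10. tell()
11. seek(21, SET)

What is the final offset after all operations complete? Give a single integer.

After 1 (read(6)): returned 'NP93Y7', offset=6
After 2 (read(8)): returned '2R2BAKN2', offset=14
After 3 (tell()): offset=14
After 4 (seek(+3, CUR)): offset=17
After 5 (read(3)): returned 'BGF', offset=20
After 6 (read(8)): returned 'LK1YKWKO', offset=28
After 7 (tell()): offset=28
After 8 (tell()): offset=28
After 9 (read(5)): returned 'P', offset=29
After 10 (tell()): offset=29
After 11 (seek(21, SET)): offset=21

Answer: 21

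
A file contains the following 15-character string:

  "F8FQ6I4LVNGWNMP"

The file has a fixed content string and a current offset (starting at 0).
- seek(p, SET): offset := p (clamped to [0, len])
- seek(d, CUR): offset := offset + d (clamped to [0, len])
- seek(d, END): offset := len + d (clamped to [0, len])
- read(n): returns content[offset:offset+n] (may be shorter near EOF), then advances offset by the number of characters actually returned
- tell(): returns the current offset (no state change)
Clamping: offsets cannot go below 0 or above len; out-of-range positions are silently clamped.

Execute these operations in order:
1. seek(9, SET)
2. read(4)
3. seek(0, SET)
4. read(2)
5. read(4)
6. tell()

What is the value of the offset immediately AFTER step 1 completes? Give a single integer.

After 1 (seek(9, SET)): offset=9

Answer: 9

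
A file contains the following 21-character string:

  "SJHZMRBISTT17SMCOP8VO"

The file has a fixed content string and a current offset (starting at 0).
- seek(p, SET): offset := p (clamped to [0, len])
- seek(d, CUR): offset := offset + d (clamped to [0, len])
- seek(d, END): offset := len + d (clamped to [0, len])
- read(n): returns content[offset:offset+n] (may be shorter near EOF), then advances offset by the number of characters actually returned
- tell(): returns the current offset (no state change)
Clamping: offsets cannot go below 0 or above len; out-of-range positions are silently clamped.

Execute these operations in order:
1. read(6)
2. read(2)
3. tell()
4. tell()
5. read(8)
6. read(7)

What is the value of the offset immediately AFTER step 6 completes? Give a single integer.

After 1 (read(6)): returned 'SJHZMR', offset=6
After 2 (read(2)): returned 'BI', offset=8
After 3 (tell()): offset=8
After 4 (tell()): offset=8
After 5 (read(8)): returned 'STT17SMC', offset=16
After 6 (read(7)): returned 'OP8VO', offset=21

Answer: 21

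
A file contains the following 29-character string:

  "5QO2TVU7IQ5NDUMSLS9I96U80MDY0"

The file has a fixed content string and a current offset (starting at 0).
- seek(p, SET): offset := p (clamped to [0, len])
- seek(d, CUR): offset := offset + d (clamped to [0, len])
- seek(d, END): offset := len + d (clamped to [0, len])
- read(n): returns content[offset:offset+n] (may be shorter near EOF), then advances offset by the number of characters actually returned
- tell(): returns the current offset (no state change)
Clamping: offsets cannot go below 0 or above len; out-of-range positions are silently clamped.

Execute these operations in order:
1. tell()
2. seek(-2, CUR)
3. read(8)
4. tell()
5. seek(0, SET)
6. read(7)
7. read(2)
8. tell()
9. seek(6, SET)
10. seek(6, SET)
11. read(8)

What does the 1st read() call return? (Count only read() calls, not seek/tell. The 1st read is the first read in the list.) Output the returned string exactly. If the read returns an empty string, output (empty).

After 1 (tell()): offset=0
After 2 (seek(-2, CUR)): offset=0
After 3 (read(8)): returned '5QO2TVU7', offset=8
After 4 (tell()): offset=8
After 5 (seek(0, SET)): offset=0
After 6 (read(7)): returned '5QO2TVU', offset=7
After 7 (read(2)): returned '7I', offset=9
After 8 (tell()): offset=9
After 9 (seek(6, SET)): offset=6
After 10 (seek(6, SET)): offset=6
After 11 (read(8)): returned 'U7IQ5NDU', offset=14

Answer: 5QO2TVU7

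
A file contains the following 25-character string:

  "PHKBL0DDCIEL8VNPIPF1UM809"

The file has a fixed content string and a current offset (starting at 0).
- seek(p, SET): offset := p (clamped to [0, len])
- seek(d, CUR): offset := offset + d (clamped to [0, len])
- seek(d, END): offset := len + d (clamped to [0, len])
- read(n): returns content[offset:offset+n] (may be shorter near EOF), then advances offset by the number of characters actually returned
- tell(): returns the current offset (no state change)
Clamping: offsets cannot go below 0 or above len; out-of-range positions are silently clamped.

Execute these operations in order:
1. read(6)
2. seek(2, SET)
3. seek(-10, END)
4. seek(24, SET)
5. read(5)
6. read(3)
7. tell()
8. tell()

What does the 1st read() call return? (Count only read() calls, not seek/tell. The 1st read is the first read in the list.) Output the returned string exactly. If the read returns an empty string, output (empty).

Answer: PHKBL0

Derivation:
After 1 (read(6)): returned 'PHKBL0', offset=6
After 2 (seek(2, SET)): offset=2
After 3 (seek(-10, END)): offset=15
After 4 (seek(24, SET)): offset=24
After 5 (read(5)): returned '9', offset=25
After 6 (read(3)): returned '', offset=25
After 7 (tell()): offset=25
After 8 (tell()): offset=25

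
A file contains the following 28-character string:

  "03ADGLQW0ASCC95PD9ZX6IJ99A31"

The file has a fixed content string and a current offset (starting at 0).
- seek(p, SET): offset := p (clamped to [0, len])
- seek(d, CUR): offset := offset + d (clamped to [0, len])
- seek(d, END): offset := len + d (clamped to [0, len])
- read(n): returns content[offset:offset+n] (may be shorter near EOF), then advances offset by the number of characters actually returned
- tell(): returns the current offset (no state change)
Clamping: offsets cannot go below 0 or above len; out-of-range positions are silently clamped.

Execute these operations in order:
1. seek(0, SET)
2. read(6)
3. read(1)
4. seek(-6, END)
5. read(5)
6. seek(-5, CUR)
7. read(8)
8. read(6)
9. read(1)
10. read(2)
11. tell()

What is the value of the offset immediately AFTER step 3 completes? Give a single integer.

After 1 (seek(0, SET)): offset=0
After 2 (read(6)): returned '03ADGL', offset=6
After 3 (read(1)): returned 'Q', offset=7

Answer: 7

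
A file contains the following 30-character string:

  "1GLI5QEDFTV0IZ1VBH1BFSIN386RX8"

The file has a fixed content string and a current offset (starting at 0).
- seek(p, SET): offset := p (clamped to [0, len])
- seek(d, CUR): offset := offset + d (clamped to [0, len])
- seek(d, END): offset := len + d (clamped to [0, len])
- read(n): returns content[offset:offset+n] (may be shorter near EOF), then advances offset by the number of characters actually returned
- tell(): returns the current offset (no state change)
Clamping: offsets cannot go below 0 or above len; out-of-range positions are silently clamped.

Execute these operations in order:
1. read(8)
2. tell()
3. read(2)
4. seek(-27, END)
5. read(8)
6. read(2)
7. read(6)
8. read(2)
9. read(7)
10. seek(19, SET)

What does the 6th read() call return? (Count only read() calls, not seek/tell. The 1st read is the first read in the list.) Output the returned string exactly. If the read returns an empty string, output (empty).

After 1 (read(8)): returned '1GLI5QED', offset=8
After 2 (tell()): offset=8
After 3 (read(2)): returned 'FT', offset=10
After 4 (seek(-27, END)): offset=3
After 5 (read(8)): returned 'I5QEDFTV', offset=11
After 6 (read(2)): returned '0I', offset=13
After 7 (read(6)): returned 'Z1VBH1', offset=19
After 8 (read(2)): returned 'BF', offset=21
After 9 (read(7)): returned 'SIN386R', offset=28
After 10 (seek(19, SET)): offset=19

Answer: BF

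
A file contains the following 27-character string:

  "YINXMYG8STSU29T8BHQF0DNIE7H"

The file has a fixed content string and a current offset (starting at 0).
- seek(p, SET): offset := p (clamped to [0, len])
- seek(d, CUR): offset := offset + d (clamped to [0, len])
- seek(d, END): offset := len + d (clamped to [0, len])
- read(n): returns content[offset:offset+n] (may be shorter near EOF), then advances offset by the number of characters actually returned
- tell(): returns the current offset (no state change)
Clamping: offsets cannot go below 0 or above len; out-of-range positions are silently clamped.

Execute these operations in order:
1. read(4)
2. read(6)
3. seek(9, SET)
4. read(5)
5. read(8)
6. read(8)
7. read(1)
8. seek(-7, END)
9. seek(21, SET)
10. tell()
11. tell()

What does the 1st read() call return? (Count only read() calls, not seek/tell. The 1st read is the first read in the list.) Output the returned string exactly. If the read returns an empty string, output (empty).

After 1 (read(4)): returned 'YINX', offset=4
After 2 (read(6)): returned 'MYG8ST', offset=10
After 3 (seek(9, SET)): offset=9
After 4 (read(5)): returned 'TSU29', offset=14
After 5 (read(8)): returned 'T8BHQF0D', offset=22
After 6 (read(8)): returned 'NIE7H', offset=27
After 7 (read(1)): returned '', offset=27
After 8 (seek(-7, END)): offset=20
After 9 (seek(21, SET)): offset=21
After 10 (tell()): offset=21
After 11 (tell()): offset=21

Answer: YINX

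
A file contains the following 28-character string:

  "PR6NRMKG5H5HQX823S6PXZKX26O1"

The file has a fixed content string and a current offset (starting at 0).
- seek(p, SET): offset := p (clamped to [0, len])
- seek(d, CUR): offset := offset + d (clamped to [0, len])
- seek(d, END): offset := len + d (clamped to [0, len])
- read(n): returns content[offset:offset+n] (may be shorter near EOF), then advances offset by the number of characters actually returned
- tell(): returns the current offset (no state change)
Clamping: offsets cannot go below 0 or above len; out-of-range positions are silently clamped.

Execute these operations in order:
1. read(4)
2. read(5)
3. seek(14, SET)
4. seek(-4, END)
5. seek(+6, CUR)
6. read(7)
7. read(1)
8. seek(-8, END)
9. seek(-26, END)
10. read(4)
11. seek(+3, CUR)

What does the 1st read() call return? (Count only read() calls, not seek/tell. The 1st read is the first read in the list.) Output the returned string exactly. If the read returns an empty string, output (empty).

Answer: PR6N

Derivation:
After 1 (read(4)): returned 'PR6N', offset=4
After 2 (read(5)): returned 'RMKG5', offset=9
After 3 (seek(14, SET)): offset=14
After 4 (seek(-4, END)): offset=24
After 5 (seek(+6, CUR)): offset=28
After 6 (read(7)): returned '', offset=28
After 7 (read(1)): returned '', offset=28
After 8 (seek(-8, END)): offset=20
After 9 (seek(-26, END)): offset=2
After 10 (read(4)): returned '6NRM', offset=6
After 11 (seek(+3, CUR)): offset=9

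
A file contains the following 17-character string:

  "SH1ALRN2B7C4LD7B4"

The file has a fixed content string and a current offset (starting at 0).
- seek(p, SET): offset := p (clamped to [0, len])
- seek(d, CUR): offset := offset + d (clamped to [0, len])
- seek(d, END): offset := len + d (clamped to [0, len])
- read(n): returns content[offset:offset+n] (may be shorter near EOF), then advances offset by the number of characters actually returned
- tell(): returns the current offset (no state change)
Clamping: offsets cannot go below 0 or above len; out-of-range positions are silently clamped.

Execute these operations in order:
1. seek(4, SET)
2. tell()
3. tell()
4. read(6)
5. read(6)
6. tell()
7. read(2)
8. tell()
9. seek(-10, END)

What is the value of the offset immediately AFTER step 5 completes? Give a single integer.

Answer: 16

Derivation:
After 1 (seek(4, SET)): offset=4
After 2 (tell()): offset=4
After 3 (tell()): offset=4
After 4 (read(6)): returned 'LRN2B7', offset=10
After 5 (read(6)): returned 'C4LD7B', offset=16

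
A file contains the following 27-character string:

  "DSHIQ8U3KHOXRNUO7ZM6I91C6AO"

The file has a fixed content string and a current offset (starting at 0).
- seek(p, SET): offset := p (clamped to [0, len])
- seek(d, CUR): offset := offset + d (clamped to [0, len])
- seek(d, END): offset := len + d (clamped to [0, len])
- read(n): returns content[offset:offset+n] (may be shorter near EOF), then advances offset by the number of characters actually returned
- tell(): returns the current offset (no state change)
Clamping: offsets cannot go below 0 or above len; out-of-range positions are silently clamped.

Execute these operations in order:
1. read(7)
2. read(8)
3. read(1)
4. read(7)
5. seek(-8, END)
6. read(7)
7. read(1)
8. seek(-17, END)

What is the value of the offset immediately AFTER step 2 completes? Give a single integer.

Answer: 15

Derivation:
After 1 (read(7)): returned 'DSHIQ8U', offset=7
After 2 (read(8)): returned '3KHOXRNU', offset=15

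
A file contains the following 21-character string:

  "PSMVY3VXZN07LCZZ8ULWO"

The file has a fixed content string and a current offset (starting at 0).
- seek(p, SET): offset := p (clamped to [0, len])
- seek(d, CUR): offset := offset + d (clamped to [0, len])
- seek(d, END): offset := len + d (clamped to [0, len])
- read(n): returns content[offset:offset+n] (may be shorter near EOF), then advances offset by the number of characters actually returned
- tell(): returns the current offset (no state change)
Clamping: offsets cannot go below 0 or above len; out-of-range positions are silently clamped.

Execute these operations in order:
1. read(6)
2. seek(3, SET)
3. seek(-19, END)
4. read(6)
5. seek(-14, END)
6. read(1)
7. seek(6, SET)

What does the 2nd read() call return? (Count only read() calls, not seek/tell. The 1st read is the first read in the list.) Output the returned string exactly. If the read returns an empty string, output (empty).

Answer: MVY3VX

Derivation:
After 1 (read(6)): returned 'PSMVY3', offset=6
After 2 (seek(3, SET)): offset=3
After 3 (seek(-19, END)): offset=2
After 4 (read(6)): returned 'MVY3VX', offset=8
After 5 (seek(-14, END)): offset=7
After 6 (read(1)): returned 'X', offset=8
After 7 (seek(6, SET)): offset=6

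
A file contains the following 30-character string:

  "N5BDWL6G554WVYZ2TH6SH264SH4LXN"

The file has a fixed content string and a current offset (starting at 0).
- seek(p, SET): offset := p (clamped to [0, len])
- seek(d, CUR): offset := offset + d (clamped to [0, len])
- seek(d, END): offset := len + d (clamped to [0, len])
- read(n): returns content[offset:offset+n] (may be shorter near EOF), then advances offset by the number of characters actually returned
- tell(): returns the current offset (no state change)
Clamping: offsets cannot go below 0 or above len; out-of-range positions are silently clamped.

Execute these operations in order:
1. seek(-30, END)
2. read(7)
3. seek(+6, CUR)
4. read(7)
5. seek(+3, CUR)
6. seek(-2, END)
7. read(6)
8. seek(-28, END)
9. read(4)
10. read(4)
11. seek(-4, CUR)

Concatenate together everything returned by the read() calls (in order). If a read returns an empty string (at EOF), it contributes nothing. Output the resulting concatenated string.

Answer: N5BDWL6YZ2TH6SXNBDWL6G55

Derivation:
After 1 (seek(-30, END)): offset=0
After 2 (read(7)): returned 'N5BDWL6', offset=7
After 3 (seek(+6, CUR)): offset=13
After 4 (read(7)): returned 'YZ2TH6S', offset=20
After 5 (seek(+3, CUR)): offset=23
After 6 (seek(-2, END)): offset=28
After 7 (read(6)): returned 'XN', offset=30
After 8 (seek(-28, END)): offset=2
After 9 (read(4)): returned 'BDWL', offset=6
After 10 (read(4)): returned '6G55', offset=10
After 11 (seek(-4, CUR)): offset=6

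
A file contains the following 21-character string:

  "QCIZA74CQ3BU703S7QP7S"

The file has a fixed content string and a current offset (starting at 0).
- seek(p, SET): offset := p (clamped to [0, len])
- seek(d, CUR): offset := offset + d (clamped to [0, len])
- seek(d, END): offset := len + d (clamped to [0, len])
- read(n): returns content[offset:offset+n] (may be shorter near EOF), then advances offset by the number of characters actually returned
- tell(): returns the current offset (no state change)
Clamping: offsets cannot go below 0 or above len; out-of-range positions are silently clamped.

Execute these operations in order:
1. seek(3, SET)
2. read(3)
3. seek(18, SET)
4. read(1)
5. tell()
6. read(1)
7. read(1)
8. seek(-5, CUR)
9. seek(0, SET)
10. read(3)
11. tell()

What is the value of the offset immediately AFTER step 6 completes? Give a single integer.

After 1 (seek(3, SET)): offset=3
After 2 (read(3)): returned 'ZA7', offset=6
After 3 (seek(18, SET)): offset=18
After 4 (read(1)): returned 'P', offset=19
After 5 (tell()): offset=19
After 6 (read(1)): returned '7', offset=20

Answer: 20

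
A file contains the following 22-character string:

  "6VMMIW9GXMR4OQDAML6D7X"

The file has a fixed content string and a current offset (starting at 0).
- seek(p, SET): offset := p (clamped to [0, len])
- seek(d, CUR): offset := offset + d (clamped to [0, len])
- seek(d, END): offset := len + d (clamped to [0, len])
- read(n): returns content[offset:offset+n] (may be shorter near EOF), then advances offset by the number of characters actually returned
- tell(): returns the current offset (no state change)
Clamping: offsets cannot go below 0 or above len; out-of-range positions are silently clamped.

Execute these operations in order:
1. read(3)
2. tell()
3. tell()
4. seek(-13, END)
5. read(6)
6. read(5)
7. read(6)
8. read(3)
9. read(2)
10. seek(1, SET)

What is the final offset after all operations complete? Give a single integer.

After 1 (read(3)): returned '6VM', offset=3
After 2 (tell()): offset=3
After 3 (tell()): offset=3
After 4 (seek(-13, END)): offset=9
After 5 (read(6)): returned 'MR4OQD', offset=15
After 6 (read(5)): returned 'AML6D', offset=20
After 7 (read(6)): returned '7X', offset=22
After 8 (read(3)): returned '', offset=22
After 9 (read(2)): returned '', offset=22
After 10 (seek(1, SET)): offset=1

Answer: 1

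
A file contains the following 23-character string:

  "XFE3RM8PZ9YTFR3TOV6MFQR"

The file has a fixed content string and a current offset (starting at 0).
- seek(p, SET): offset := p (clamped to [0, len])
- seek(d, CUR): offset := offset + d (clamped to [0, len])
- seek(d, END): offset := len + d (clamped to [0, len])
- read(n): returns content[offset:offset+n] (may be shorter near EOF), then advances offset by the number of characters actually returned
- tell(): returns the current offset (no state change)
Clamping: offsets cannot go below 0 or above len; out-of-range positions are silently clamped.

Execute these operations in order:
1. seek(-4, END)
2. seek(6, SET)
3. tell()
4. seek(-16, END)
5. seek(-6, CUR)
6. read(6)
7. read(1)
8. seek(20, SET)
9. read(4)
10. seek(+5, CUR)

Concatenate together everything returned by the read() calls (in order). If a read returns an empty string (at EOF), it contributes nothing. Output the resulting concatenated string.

After 1 (seek(-4, END)): offset=19
After 2 (seek(6, SET)): offset=6
After 3 (tell()): offset=6
After 4 (seek(-16, END)): offset=7
After 5 (seek(-6, CUR)): offset=1
After 6 (read(6)): returned 'FE3RM8', offset=7
After 7 (read(1)): returned 'P', offset=8
After 8 (seek(20, SET)): offset=20
After 9 (read(4)): returned 'FQR', offset=23
After 10 (seek(+5, CUR)): offset=23

Answer: FE3RM8PFQR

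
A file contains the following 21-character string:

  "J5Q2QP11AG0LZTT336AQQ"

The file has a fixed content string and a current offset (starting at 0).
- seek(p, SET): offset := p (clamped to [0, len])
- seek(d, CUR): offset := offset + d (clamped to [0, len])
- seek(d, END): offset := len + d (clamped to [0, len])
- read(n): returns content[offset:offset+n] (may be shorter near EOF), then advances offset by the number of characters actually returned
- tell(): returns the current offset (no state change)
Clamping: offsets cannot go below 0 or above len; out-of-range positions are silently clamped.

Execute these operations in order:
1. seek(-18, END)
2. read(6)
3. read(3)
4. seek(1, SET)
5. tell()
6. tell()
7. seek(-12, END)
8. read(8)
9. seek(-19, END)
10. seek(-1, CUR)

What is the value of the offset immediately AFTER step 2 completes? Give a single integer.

Answer: 9

Derivation:
After 1 (seek(-18, END)): offset=3
After 2 (read(6)): returned '2QP11A', offset=9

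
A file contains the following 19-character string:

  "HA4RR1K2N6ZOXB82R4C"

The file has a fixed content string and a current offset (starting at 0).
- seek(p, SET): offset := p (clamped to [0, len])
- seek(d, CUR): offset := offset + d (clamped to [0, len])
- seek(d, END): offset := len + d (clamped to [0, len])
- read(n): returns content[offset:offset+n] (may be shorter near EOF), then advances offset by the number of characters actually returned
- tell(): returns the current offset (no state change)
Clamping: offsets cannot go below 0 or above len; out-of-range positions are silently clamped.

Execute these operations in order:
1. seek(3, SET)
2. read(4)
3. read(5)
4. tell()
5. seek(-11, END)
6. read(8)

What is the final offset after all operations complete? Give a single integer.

Answer: 16

Derivation:
After 1 (seek(3, SET)): offset=3
After 2 (read(4)): returned 'RR1K', offset=7
After 3 (read(5)): returned '2N6ZO', offset=12
After 4 (tell()): offset=12
After 5 (seek(-11, END)): offset=8
After 6 (read(8)): returned 'N6ZOXB82', offset=16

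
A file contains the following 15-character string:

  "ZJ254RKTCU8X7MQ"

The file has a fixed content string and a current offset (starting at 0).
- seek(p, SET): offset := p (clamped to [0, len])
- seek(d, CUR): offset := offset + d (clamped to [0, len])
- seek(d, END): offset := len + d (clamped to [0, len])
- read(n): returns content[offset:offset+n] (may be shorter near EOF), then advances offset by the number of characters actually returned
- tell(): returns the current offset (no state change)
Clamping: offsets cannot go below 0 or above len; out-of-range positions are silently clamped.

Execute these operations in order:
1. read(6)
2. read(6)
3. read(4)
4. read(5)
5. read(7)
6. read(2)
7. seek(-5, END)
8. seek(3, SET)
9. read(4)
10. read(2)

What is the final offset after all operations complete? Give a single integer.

Answer: 9

Derivation:
After 1 (read(6)): returned 'ZJ254R', offset=6
After 2 (read(6)): returned 'KTCU8X', offset=12
After 3 (read(4)): returned '7MQ', offset=15
After 4 (read(5)): returned '', offset=15
After 5 (read(7)): returned '', offset=15
After 6 (read(2)): returned '', offset=15
After 7 (seek(-5, END)): offset=10
After 8 (seek(3, SET)): offset=3
After 9 (read(4)): returned '54RK', offset=7
After 10 (read(2)): returned 'TC', offset=9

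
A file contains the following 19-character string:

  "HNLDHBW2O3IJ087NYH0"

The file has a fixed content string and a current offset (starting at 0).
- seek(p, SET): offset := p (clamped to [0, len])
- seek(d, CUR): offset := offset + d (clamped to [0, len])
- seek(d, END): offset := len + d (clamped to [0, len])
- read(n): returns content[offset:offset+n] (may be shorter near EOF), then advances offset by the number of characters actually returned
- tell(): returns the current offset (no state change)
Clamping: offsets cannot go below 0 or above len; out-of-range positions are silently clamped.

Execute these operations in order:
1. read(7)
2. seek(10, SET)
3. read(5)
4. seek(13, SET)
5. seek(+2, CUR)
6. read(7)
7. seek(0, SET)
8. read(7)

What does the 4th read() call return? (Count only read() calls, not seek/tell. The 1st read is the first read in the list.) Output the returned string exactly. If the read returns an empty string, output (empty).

After 1 (read(7)): returned 'HNLDHBW', offset=7
After 2 (seek(10, SET)): offset=10
After 3 (read(5)): returned 'IJ087', offset=15
After 4 (seek(13, SET)): offset=13
After 5 (seek(+2, CUR)): offset=15
After 6 (read(7)): returned 'NYH0', offset=19
After 7 (seek(0, SET)): offset=0
After 8 (read(7)): returned 'HNLDHBW', offset=7

Answer: HNLDHBW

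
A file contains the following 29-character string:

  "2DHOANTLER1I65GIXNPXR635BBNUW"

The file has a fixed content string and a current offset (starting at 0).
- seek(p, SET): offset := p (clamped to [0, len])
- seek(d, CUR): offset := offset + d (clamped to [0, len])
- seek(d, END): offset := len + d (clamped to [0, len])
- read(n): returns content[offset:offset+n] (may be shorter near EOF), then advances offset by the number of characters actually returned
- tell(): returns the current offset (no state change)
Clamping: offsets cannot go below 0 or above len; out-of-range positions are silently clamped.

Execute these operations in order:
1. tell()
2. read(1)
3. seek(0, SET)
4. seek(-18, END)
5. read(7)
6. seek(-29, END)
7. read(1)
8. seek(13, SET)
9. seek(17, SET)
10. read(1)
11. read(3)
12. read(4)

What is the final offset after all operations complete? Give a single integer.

Answer: 25

Derivation:
After 1 (tell()): offset=0
After 2 (read(1)): returned '2', offset=1
After 3 (seek(0, SET)): offset=0
After 4 (seek(-18, END)): offset=11
After 5 (read(7)): returned 'I65GIXN', offset=18
After 6 (seek(-29, END)): offset=0
After 7 (read(1)): returned '2', offset=1
After 8 (seek(13, SET)): offset=13
After 9 (seek(17, SET)): offset=17
After 10 (read(1)): returned 'N', offset=18
After 11 (read(3)): returned 'PXR', offset=21
After 12 (read(4)): returned '635B', offset=25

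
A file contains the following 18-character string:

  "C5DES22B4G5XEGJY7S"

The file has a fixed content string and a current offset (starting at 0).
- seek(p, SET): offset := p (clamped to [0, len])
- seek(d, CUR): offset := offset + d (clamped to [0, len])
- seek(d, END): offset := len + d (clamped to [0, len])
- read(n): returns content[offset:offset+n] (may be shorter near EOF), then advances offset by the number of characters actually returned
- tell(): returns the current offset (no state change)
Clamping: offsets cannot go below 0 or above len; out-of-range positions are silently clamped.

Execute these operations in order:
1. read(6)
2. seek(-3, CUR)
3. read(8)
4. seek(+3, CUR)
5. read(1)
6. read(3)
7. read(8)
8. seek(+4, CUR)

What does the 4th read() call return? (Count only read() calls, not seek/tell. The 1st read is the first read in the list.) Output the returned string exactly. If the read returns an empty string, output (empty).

Answer: Y7S

Derivation:
After 1 (read(6)): returned 'C5DES2', offset=6
After 2 (seek(-3, CUR)): offset=3
After 3 (read(8)): returned 'ES22B4G5', offset=11
After 4 (seek(+3, CUR)): offset=14
After 5 (read(1)): returned 'J', offset=15
After 6 (read(3)): returned 'Y7S', offset=18
After 7 (read(8)): returned '', offset=18
After 8 (seek(+4, CUR)): offset=18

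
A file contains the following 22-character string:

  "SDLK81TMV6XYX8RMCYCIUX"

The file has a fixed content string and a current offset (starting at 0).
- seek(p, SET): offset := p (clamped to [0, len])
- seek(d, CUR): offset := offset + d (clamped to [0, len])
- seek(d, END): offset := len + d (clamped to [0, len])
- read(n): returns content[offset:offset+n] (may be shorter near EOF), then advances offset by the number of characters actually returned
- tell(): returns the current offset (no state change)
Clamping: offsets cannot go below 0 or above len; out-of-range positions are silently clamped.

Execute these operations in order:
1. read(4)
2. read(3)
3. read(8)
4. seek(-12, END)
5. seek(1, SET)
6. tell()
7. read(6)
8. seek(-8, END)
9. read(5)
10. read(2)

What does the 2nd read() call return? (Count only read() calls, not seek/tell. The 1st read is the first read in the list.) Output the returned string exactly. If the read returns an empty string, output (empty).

After 1 (read(4)): returned 'SDLK', offset=4
After 2 (read(3)): returned '81T', offset=7
After 3 (read(8)): returned 'MV6XYX8R', offset=15
After 4 (seek(-12, END)): offset=10
After 5 (seek(1, SET)): offset=1
After 6 (tell()): offset=1
After 7 (read(6)): returned 'DLK81T', offset=7
After 8 (seek(-8, END)): offset=14
After 9 (read(5)): returned 'RMCYC', offset=19
After 10 (read(2)): returned 'IU', offset=21

Answer: 81T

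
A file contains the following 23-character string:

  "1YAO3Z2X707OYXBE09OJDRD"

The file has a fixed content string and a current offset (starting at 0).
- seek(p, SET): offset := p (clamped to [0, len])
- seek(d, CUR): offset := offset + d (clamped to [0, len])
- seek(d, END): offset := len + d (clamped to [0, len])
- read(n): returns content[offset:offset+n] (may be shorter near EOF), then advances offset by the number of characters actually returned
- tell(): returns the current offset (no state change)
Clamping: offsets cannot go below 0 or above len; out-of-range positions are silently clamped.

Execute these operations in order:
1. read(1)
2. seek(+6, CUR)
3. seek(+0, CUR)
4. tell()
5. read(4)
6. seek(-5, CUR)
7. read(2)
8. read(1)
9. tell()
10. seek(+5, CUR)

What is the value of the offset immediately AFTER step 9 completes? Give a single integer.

After 1 (read(1)): returned '1', offset=1
After 2 (seek(+6, CUR)): offset=7
After 3 (seek(+0, CUR)): offset=7
After 4 (tell()): offset=7
After 5 (read(4)): returned 'X707', offset=11
After 6 (seek(-5, CUR)): offset=6
After 7 (read(2)): returned '2X', offset=8
After 8 (read(1)): returned '7', offset=9
After 9 (tell()): offset=9

Answer: 9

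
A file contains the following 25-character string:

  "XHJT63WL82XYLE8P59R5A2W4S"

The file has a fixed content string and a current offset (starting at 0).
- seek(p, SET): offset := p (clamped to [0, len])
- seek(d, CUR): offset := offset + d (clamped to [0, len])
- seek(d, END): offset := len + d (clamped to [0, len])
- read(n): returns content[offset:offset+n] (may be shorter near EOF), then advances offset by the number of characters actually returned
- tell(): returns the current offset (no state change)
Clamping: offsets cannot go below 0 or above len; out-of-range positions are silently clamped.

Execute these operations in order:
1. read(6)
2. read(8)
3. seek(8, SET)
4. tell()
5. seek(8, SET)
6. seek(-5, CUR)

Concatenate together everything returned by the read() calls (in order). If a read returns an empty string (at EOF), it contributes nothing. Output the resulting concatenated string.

After 1 (read(6)): returned 'XHJT63', offset=6
After 2 (read(8)): returned 'WL82XYLE', offset=14
After 3 (seek(8, SET)): offset=8
After 4 (tell()): offset=8
After 5 (seek(8, SET)): offset=8
After 6 (seek(-5, CUR)): offset=3

Answer: XHJT63WL82XYLE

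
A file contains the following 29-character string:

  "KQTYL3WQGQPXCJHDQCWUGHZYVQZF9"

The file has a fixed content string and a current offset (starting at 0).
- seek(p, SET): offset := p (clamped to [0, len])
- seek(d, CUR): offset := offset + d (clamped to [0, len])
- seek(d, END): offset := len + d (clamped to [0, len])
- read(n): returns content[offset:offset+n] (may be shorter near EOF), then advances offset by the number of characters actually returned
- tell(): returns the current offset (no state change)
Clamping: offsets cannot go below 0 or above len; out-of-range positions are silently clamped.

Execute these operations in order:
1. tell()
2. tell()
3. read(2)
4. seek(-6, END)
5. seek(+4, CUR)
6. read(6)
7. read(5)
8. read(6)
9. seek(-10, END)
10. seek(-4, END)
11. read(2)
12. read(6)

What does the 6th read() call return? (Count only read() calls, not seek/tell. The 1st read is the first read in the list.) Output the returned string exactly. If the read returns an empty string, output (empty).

After 1 (tell()): offset=0
After 2 (tell()): offset=0
After 3 (read(2)): returned 'KQ', offset=2
After 4 (seek(-6, END)): offset=23
After 5 (seek(+4, CUR)): offset=27
After 6 (read(6)): returned 'F9', offset=29
After 7 (read(5)): returned '', offset=29
After 8 (read(6)): returned '', offset=29
After 9 (seek(-10, END)): offset=19
After 10 (seek(-4, END)): offset=25
After 11 (read(2)): returned 'QZ', offset=27
After 12 (read(6)): returned 'F9', offset=29

Answer: F9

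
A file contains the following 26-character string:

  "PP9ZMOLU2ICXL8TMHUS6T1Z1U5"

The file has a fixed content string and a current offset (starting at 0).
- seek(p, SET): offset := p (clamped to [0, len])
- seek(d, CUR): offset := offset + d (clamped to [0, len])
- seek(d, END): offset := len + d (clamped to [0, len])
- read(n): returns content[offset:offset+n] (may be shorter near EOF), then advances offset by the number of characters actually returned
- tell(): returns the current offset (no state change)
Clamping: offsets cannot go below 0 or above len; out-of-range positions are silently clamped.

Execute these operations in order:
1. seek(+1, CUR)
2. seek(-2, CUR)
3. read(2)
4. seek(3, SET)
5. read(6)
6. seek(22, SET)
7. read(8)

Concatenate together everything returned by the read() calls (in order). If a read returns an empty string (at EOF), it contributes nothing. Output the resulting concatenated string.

Answer: PPZMOLU2Z1U5

Derivation:
After 1 (seek(+1, CUR)): offset=1
After 2 (seek(-2, CUR)): offset=0
After 3 (read(2)): returned 'PP', offset=2
After 4 (seek(3, SET)): offset=3
After 5 (read(6)): returned 'ZMOLU2', offset=9
After 6 (seek(22, SET)): offset=22
After 7 (read(8)): returned 'Z1U5', offset=26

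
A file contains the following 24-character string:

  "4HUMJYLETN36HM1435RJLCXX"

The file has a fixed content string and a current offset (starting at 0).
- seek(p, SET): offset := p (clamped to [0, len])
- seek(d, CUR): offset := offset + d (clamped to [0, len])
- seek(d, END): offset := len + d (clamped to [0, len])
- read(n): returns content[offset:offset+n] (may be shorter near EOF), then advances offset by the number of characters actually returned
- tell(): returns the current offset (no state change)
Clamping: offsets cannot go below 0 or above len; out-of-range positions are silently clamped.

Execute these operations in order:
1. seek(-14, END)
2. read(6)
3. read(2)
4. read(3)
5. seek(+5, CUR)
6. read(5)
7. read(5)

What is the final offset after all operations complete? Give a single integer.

Answer: 24

Derivation:
After 1 (seek(-14, END)): offset=10
After 2 (read(6)): returned '36HM14', offset=16
After 3 (read(2)): returned '35', offset=18
After 4 (read(3)): returned 'RJL', offset=21
After 5 (seek(+5, CUR)): offset=24
After 6 (read(5)): returned '', offset=24
After 7 (read(5)): returned '', offset=24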